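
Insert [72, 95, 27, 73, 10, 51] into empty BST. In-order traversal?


Insert 72: root
Insert 95: R from 72
Insert 27: L from 72
Insert 73: R from 72 -> L from 95
Insert 10: L from 72 -> L from 27
Insert 51: L from 72 -> R from 27

In-order: [10, 27, 51, 72, 73, 95]


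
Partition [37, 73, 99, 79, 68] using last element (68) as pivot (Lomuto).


Pivot: 68
  37 <= 68: advance i (no swap)
Place pivot at 1: [37, 68, 99, 79, 73]

Partitioned: [37, 68, 99, 79, 73]


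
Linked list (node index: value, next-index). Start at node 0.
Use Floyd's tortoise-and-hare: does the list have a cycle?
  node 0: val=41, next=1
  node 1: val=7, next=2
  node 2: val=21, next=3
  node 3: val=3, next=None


Floyd's tortoise (slow, +1) and hare (fast, +2):
  init: slow=0, fast=0
  step 1: slow=1, fast=2
  step 2: fast 2->3->None, no cycle

Cycle: no


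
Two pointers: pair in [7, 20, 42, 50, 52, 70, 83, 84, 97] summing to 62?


lo=0(7)+hi=8(97)=104
lo=0(7)+hi=7(84)=91
lo=0(7)+hi=6(83)=90
lo=0(7)+hi=5(70)=77
lo=0(7)+hi=4(52)=59
lo=1(20)+hi=4(52)=72
lo=1(20)+hi=3(50)=70
lo=1(20)+hi=2(42)=62

Yes: 20+42=62


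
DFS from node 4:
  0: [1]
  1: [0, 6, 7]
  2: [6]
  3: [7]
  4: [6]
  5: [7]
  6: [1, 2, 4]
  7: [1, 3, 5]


Visit 4, push [6]
Visit 6, push [2, 1]
Visit 1, push [7, 0]
Visit 0, push []
Visit 7, push [5, 3]
Visit 3, push []
Visit 5, push []
Visit 2, push []

DFS order: [4, 6, 1, 0, 7, 3, 5, 2]


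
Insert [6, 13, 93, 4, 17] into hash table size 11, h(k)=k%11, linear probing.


Insert 6: h=6 -> slot 6
Insert 13: h=2 -> slot 2
Insert 93: h=5 -> slot 5
Insert 4: h=4 -> slot 4
Insert 17: h=6, 1 probes -> slot 7

Table: [None, None, 13, None, 4, 93, 6, 17, None, None, None]


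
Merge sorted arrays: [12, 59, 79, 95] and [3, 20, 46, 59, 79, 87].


Take 3 from B
Take 12 from A
Take 20 from B
Take 46 from B
Take 59 from A
Take 59 from B
Take 79 from A
Take 79 from B
Take 87 from B

Merged: [3, 12, 20, 46, 59, 59, 79, 79, 87, 95]


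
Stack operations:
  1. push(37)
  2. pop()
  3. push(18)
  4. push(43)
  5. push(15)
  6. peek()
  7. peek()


push(37) -> [37]
pop()->37, []
push(18) -> [18]
push(43) -> [18, 43]
push(15) -> [18, 43, 15]
peek()->15
peek()->15

Final stack: [18, 43, 15]


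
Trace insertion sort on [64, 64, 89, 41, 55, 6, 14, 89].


Initial: [64, 64, 89, 41, 55, 6, 14, 89]
Insert 64: [64, 64, 89, 41, 55, 6, 14, 89]
Insert 89: [64, 64, 89, 41, 55, 6, 14, 89]
Insert 41: [41, 64, 64, 89, 55, 6, 14, 89]
Insert 55: [41, 55, 64, 64, 89, 6, 14, 89]
Insert 6: [6, 41, 55, 64, 64, 89, 14, 89]
Insert 14: [6, 14, 41, 55, 64, 64, 89, 89]
Insert 89: [6, 14, 41, 55, 64, 64, 89, 89]

Sorted: [6, 14, 41, 55, 64, 64, 89, 89]


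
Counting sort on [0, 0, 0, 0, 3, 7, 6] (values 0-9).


Input: [0, 0, 0, 0, 3, 7, 6]
Counts: [4, 0, 0, 1, 0, 0, 1, 1, 0, 0]

Sorted: [0, 0, 0, 0, 3, 6, 7]


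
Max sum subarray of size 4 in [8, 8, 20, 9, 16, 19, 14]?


[0:4]: 45
[1:5]: 53
[2:6]: 64
[3:7]: 58

Max: 64 at [2:6]


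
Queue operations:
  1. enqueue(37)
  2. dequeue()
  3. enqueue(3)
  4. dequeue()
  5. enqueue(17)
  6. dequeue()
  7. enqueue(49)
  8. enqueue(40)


enqueue(37) -> [37]
dequeue()->37, []
enqueue(3) -> [3]
dequeue()->3, []
enqueue(17) -> [17]
dequeue()->17, []
enqueue(49) -> [49]
enqueue(40) -> [49, 40]

Final queue: [49, 40]


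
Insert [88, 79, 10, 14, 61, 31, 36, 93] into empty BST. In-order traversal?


Insert 88: root
Insert 79: L from 88
Insert 10: L from 88 -> L from 79
Insert 14: L from 88 -> L from 79 -> R from 10
Insert 61: L from 88 -> L from 79 -> R from 10 -> R from 14
Insert 31: L from 88 -> L from 79 -> R from 10 -> R from 14 -> L from 61
Insert 36: L from 88 -> L from 79 -> R from 10 -> R from 14 -> L from 61 -> R from 31
Insert 93: R from 88

In-order: [10, 14, 31, 36, 61, 79, 88, 93]


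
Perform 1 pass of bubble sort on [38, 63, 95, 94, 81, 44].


Initial: [38, 63, 95, 94, 81, 44]
Pass 1: [38, 63, 94, 81, 44, 95] (3 swaps)

After 1 pass: [38, 63, 94, 81, 44, 95]


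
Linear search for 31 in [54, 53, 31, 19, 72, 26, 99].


i=0: 54!=31
i=1: 53!=31
i=2: 31==31 found!

Found at 2, 3 comps


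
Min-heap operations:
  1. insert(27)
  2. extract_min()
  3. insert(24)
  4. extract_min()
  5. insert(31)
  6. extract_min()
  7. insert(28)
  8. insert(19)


insert(27) -> [27]
extract_min()->27, []
insert(24) -> [24]
extract_min()->24, []
insert(31) -> [31]
extract_min()->31, []
insert(28) -> [28]
insert(19) -> [19, 28]

Final heap: [19, 28]


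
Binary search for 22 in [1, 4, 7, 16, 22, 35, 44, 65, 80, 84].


Step 1: lo=0, hi=9, mid=4, val=22

Found at index 4


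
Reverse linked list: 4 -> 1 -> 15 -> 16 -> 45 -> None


Step 1: curr=4, set curr.next=prev(None) | reversed so far: 4
Step 2: curr=1, set curr.next=prev(4) | reversed so far: 1 -> 4
Step 3: curr=15, set curr.next=prev(1) | reversed so far: 15 -> 1 -> 4
Step 4: curr=16, set curr.next=prev(15) | reversed so far: 16 -> 15 -> 1 -> 4
Step 5: curr=45, set curr.next=prev(16) | reversed so far: 45 -> 16 -> 15 -> 1 -> 4

45 -> 16 -> 15 -> 1 -> 4 -> None


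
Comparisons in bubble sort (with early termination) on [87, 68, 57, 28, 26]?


Algorithm: bubble sort (with early termination)
Input: [87, 68, 57, 28, 26]
Sorted: [26, 28, 57, 68, 87]

10


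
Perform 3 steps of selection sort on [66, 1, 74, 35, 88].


Initial: [66, 1, 74, 35, 88]
Step 1: min=1 at 1
  Swap: [1, 66, 74, 35, 88]
Step 2: min=35 at 3
  Swap: [1, 35, 74, 66, 88]
Step 3: min=66 at 3
  Swap: [1, 35, 66, 74, 88]

After 3 steps: [1, 35, 66, 74, 88]


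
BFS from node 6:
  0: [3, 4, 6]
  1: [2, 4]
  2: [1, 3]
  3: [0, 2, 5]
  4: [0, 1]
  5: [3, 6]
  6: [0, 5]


Visit 6, enqueue [0, 5]
Visit 0, enqueue [3, 4]
Visit 5, enqueue []
Visit 3, enqueue [2]
Visit 4, enqueue [1]
Visit 2, enqueue []
Visit 1, enqueue []

BFS order: [6, 0, 5, 3, 4, 2, 1]


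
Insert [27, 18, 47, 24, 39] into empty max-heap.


Insert 27: [27]
Insert 18: [27, 18]
Insert 47: [47, 18, 27]
Insert 24: [47, 24, 27, 18]
Insert 39: [47, 39, 27, 18, 24]

Final heap: [47, 39, 27, 18, 24]


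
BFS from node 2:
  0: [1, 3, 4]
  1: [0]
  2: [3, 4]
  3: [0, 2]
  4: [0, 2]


Visit 2, enqueue [3, 4]
Visit 3, enqueue [0]
Visit 4, enqueue []
Visit 0, enqueue [1]
Visit 1, enqueue []

BFS order: [2, 3, 4, 0, 1]


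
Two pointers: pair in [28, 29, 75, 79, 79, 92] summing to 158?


lo=0(28)+hi=5(92)=120
lo=1(29)+hi=5(92)=121
lo=2(75)+hi=5(92)=167
lo=2(75)+hi=4(79)=154
lo=3(79)+hi=4(79)=158

Yes: 79+79=158


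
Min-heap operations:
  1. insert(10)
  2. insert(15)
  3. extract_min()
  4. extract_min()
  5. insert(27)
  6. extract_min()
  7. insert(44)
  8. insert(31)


insert(10) -> [10]
insert(15) -> [10, 15]
extract_min()->10, [15]
extract_min()->15, []
insert(27) -> [27]
extract_min()->27, []
insert(44) -> [44]
insert(31) -> [31, 44]

Final heap: [31, 44]


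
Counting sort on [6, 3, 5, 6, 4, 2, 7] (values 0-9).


Input: [6, 3, 5, 6, 4, 2, 7]
Counts: [0, 0, 1, 1, 1, 1, 2, 1, 0, 0]

Sorted: [2, 3, 4, 5, 6, 6, 7]


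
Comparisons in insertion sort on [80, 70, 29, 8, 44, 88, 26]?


Algorithm: insertion sort
Input: [80, 70, 29, 8, 44, 88, 26]
Sorted: [8, 26, 29, 44, 70, 80, 88]

16


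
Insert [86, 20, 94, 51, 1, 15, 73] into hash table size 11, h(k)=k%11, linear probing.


Insert 86: h=9 -> slot 9
Insert 20: h=9, 1 probes -> slot 10
Insert 94: h=6 -> slot 6
Insert 51: h=7 -> slot 7
Insert 1: h=1 -> slot 1
Insert 15: h=4 -> slot 4
Insert 73: h=7, 1 probes -> slot 8

Table: [None, 1, None, None, 15, None, 94, 51, 73, 86, 20]


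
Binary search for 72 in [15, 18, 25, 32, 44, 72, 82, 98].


Step 1: lo=0, hi=7, mid=3, val=32
Step 2: lo=4, hi=7, mid=5, val=72

Found at index 5


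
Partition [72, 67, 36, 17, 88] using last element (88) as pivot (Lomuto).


Pivot: 88
  72 <= 88: advance i (no swap)
  67 <= 88: advance i (no swap)
  36 <= 88: advance i (no swap)
  17 <= 88: advance i (no swap)
Place pivot at 4: [72, 67, 36, 17, 88]

Partitioned: [72, 67, 36, 17, 88]


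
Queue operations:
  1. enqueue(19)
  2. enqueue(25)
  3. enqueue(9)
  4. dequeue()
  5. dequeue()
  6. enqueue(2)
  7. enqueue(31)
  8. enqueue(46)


enqueue(19) -> [19]
enqueue(25) -> [19, 25]
enqueue(9) -> [19, 25, 9]
dequeue()->19, [25, 9]
dequeue()->25, [9]
enqueue(2) -> [9, 2]
enqueue(31) -> [9, 2, 31]
enqueue(46) -> [9, 2, 31, 46]

Final queue: [9, 2, 31, 46]


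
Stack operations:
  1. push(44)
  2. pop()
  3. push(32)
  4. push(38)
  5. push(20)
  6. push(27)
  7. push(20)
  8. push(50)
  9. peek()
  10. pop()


push(44) -> [44]
pop()->44, []
push(32) -> [32]
push(38) -> [32, 38]
push(20) -> [32, 38, 20]
push(27) -> [32, 38, 20, 27]
push(20) -> [32, 38, 20, 27, 20]
push(50) -> [32, 38, 20, 27, 20, 50]
peek()->50
pop()->50, [32, 38, 20, 27, 20]

Final stack: [32, 38, 20, 27, 20]


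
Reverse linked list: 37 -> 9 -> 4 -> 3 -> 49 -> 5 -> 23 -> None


Step 1: curr=37, set curr.next=prev(None) | reversed so far: 37
Step 2: curr=9, set curr.next=prev(37) | reversed so far: 9 -> 37
Step 3: curr=4, set curr.next=prev(9) | reversed so far: 4 -> 9 -> 37
Step 4: curr=3, set curr.next=prev(4) | reversed so far: 3 -> 4 -> 9 -> 37
Step 5: curr=49, set curr.next=prev(3) | reversed so far: 49 -> 3 -> 4 -> 9 -> 37
Step 6: curr=5, set curr.next=prev(49) | reversed so far: 5 -> 49 -> 3 -> 4 -> 9 -> 37
Step 7: curr=23, set curr.next=prev(5) | reversed so far: 23 -> 5 -> 49 -> 3 -> 4 -> 9 -> 37

23 -> 5 -> 49 -> 3 -> 4 -> 9 -> 37 -> None


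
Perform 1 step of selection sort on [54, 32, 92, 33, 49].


Initial: [54, 32, 92, 33, 49]
Step 1: min=32 at 1
  Swap: [32, 54, 92, 33, 49]

After 1 step: [32, 54, 92, 33, 49]


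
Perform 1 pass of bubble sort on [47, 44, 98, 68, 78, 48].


Initial: [47, 44, 98, 68, 78, 48]
Pass 1: [44, 47, 68, 78, 48, 98] (4 swaps)

After 1 pass: [44, 47, 68, 78, 48, 98]


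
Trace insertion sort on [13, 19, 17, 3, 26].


Initial: [13, 19, 17, 3, 26]
Insert 19: [13, 19, 17, 3, 26]
Insert 17: [13, 17, 19, 3, 26]
Insert 3: [3, 13, 17, 19, 26]
Insert 26: [3, 13, 17, 19, 26]

Sorted: [3, 13, 17, 19, 26]


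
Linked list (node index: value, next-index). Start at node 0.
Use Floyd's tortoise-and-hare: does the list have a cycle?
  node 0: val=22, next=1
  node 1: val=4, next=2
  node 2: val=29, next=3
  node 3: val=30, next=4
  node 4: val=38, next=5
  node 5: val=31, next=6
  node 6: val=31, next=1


Floyd's tortoise (slow, +1) and hare (fast, +2):
  init: slow=0, fast=0
  step 1: slow=1, fast=2
  step 2: slow=2, fast=4
  step 3: slow=3, fast=6
  step 4: slow=4, fast=2
  step 5: slow=5, fast=4
  step 6: slow=6, fast=6
  slow == fast at node 6: cycle detected

Cycle: yes


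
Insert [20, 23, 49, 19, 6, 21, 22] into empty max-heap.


Insert 20: [20]
Insert 23: [23, 20]
Insert 49: [49, 20, 23]
Insert 19: [49, 20, 23, 19]
Insert 6: [49, 20, 23, 19, 6]
Insert 21: [49, 20, 23, 19, 6, 21]
Insert 22: [49, 20, 23, 19, 6, 21, 22]

Final heap: [49, 20, 23, 19, 6, 21, 22]


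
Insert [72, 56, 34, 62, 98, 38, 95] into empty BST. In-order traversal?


Insert 72: root
Insert 56: L from 72
Insert 34: L from 72 -> L from 56
Insert 62: L from 72 -> R from 56
Insert 98: R from 72
Insert 38: L from 72 -> L from 56 -> R from 34
Insert 95: R from 72 -> L from 98

In-order: [34, 38, 56, 62, 72, 95, 98]


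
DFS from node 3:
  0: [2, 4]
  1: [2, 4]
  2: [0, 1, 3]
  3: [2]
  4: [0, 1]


Visit 3, push [2]
Visit 2, push [1, 0]
Visit 0, push [4]
Visit 4, push [1]
Visit 1, push []

DFS order: [3, 2, 0, 4, 1]


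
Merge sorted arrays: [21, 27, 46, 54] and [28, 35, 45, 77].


Take 21 from A
Take 27 from A
Take 28 from B
Take 35 from B
Take 45 from B
Take 46 from A
Take 54 from A

Merged: [21, 27, 28, 35, 45, 46, 54, 77]


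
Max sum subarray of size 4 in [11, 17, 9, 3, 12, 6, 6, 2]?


[0:4]: 40
[1:5]: 41
[2:6]: 30
[3:7]: 27
[4:8]: 26

Max: 41 at [1:5]


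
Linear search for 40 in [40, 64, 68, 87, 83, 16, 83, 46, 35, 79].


i=0: 40==40 found!

Found at 0, 1 comps


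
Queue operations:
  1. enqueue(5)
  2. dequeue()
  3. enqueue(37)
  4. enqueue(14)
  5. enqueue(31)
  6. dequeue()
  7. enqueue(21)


enqueue(5) -> [5]
dequeue()->5, []
enqueue(37) -> [37]
enqueue(14) -> [37, 14]
enqueue(31) -> [37, 14, 31]
dequeue()->37, [14, 31]
enqueue(21) -> [14, 31, 21]

Final queue: [14, 31, 21]


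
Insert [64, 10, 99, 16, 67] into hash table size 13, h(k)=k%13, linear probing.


Insert 64: h=12 -> slot 12
Insert 10: h=10 -> slot 10
Insert 99: h=8 -> slot 8
Insert 16: h=3 -> slot 3
Insert 67: h=2 -> slot 2

Table: [None, None, 67, 16, None, None, None, None, 99, None, 10, None, 64]


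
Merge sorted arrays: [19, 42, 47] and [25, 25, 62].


Take 19 from A
Take 25 from B
Take 25 from B
Take 42 from A
Take 47 from A

Merged: [19, 25, 25, 42, 47, 62]


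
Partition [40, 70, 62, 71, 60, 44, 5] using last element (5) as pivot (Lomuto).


Pivot: 5
Place pivot at 0: [5, 70, 62, 71, 60, 44, 40]

Partitioned: [5, 70, 62, 71, 60, 44, 40]


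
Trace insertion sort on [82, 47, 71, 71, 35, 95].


Initial: [82, 47, 71, 71, 35, 95]
Insert 47: [47, 82, 71, 71, 35, 95]
Insert 71: [47, 71, 82, 71, 35, 95]
Insert 71: [47, 71, 71, 82, 35, 95]
Insert 35: [35, 47, 71, 71, 82, 95]
Insert 95: [35, 47, 71, 71, 82, 95]

Sorted: [35, 47, 71, 71, 82, 95]


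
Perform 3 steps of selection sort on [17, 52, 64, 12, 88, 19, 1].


Initial: [17, 52, 64, 12, 88, 19, 1]
Step 1: min=1 at 6
  Swap: [1, 52, 64, 12, 88, 19, 17]
Step 2: min=12 at 3
  Swap: [1, 12, 64, 52, 88, 19, 17]
Step 3: min=17 at 6
  Swap: [1, 12, 17, 52, 88, 19, 64]

After 3 steps: [1, 12, 17, 52, 88, 19, 64]


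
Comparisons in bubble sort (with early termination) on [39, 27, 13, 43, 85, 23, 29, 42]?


Algorithm: bubble sort (with early termination)
Input: [39, 27, 13, 43, 85, 23, 29, 42]
Sorted: [13, 23, 27, 29, 39, 42, 43, 85]

25


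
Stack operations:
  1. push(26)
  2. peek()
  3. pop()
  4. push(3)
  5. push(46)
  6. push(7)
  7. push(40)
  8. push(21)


push(26) -> [26]
peek()->26
pop()->26, []
push(3) -> [3]
push(46) -> [3, 46]
push(7) -> [3, 46, 7]
push(40) -> [3, 46, 7, 40]
push(21) -> [3, 46, 7, 40, 21]

Final stack: [3, 46, 7, 40, 21]


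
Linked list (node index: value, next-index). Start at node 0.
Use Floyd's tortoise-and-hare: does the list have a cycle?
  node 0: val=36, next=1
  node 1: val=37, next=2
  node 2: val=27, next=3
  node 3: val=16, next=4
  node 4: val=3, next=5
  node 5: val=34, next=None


Floyd's tortoise (slow, +1) and hare (fast, +2):
  init: slow=0, fast=0
  step 1: slow=1, fast=2
  step 2: slow=2, fast=4
  step 3: fast 4->5->None, no cycle

Cycle: no


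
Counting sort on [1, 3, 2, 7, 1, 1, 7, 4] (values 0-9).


Input: [1, 3, 2, 7, 1, 1, 7, 4]
Counts: [0, 3, 1, 1, 1, 0, 0, 2, 0, 0]

Sorted: [1, 1, 1, 2, 3, 4, 7, 7]


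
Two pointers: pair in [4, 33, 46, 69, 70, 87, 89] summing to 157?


lo=0(4)+hi=6(89)=93
lo=1(33)+hi=6(89)=122
lo=2(46)+hi=6(89)=135
lo=3(69)+hi=6(89)=158
lo=3(69)+hi=5(87)=156
lo=4(70)+hi=5(87)=157

Yes: 70+87=157


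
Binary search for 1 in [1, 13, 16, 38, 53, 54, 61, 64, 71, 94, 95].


Step 1: lo=0, hi=10, mid=5, val=54
Step 2: lo=0, hi=4, mid=2, val=16
Step 3: lo=0, hi=1, mid=0, val=1

Found at index 0


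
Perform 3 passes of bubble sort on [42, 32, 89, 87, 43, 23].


Initial: [42, 32, 89, 87, 43, 23]
Pass 1: [32, 42, 87, 43, 23, 89] (4 swaps)
Pass 2: [32, 42, 43, 23, 87, 89] (2 swaps)
Pass 3: [32, 42, 23, 43, 87, 89] (1 swaps)

After 3 passes: [32, 42, 23, 43, 87, 89]


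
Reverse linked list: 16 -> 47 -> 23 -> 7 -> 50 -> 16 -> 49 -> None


Step 1: curr=16, set curr.next=prev(None) | reversed so far: 16
Step 2: curr=47, set curr.next=prev(16) | reversed so far: 47 -> 16
Step 3: curr=23, set curr.next=prev(47) | reversed so far: 23 -> 47 -> 16
Step 4: curr=7, set curr.next=prev(23) | reversed so far: 7 -> 23 -> 47 -> 16
Step 5: curr=50, set curr.next=prev(7) | reversed so far: 50 -> 7 -> 23 -> 47 -> 16
Step 6: curr=16, set curr.next=prev(50) | reversed so far: 16 -> 50 -> 7 -> 23 -> 47 -> 16
Step 7: curr=49, set curr.next=prev(16) | reversed so far: 49 -> 16 -> 50 -> 7 -> 23 -> 47 -> 16

49 -> 16 -> 50 -> 7 -> 23 -> 47 -> 16 -> None


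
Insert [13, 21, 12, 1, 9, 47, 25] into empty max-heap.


Insert 13: [13]
Insert 21: [21, 13]
Insert 12: [21, 13, 12]
Insert 1: [21, 13, 12, 1]
Insert 9: [21, 13, 12, 1, 9]
Insert 47: [47, 13, 21, 1, 9, 12]
Insert 25: [47, 13, 25, 1, 9, 12, 21]

Final heap: [47, 13, 25, 1, 9, 12, 21]


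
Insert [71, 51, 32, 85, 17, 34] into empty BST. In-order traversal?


Insert 71: root
Insert 51: L from 71
Insert 32: L from 71 -> L from 51
Insert 85: R from 71
Insert 17: L from 71 -> L from 51 -> L from 32
Insert 34: L from 71 -> L from 51 -> R from 32

In-order: [17, 32, 34, 51, 71, 85]


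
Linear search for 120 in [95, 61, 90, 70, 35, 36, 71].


i=0: 95!=120
i=1: 61!=120
i=2: 90!=120
i=3: 70!=120
i=4: 35!=120
i=5: 36!=120
i=6: 71!=120

Not found, 7 comps


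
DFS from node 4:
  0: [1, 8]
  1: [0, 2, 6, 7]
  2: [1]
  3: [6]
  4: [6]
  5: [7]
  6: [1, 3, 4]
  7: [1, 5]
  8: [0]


Visit 4, push [6]
Visit 6, push [3, 1]
Visit 1, push [7, 2, 0]
Visit 0, push [8]
Visit 8, push []
Visit 2, push []
Visit 7, push [5]
Visit 5, push []
Visit 3, push []

DFS order: [4, 6, 1, 0, 8, 2, 7, 5, 3]


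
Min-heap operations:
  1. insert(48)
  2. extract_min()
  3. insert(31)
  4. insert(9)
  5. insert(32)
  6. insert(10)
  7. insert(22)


insert(48) -> [48]
extract_min()->48, []
insert(31) -> [31]
insert(9) -> [9, 31]
insert(32) -> [9, 31, 32]
insert(10) -> [9, 10, 32, 31]
insert(22) -> [9, 10, 32, 31, 22]

Final heap: [9, 10, 32, 31, 22]


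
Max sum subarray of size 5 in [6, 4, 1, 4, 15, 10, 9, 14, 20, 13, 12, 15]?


[0:5]: 30
[1:6]: 34
[2:7]: 39
[3:8]: 52
[4:9]: 68
[5:10]: 66
[6:11]: 68
[7:12]: 74

Max: 74 at [7:12]


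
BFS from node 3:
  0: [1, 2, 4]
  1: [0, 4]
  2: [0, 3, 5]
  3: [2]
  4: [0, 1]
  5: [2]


Visit 3, enqueue [2]
Visit 2, enqueue [0, 5]
Visit 0, enqueue [1, 4]
Visit 5, enqueue []
Visit 1, enqueue []
Visit 4, enqueue []

BFS order: [3, 2, 0, 5, 1, 4]


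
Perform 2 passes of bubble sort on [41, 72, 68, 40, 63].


Initial: [41, 72, 68, 40, 63]
Pass 1: [41, 68, 40, 63, 72] (3 swaps)
Pass 2: [41, 40, 63, 68, 72] (2 swaps)

After 2 passes: [41, 40, 63, 68, 72]


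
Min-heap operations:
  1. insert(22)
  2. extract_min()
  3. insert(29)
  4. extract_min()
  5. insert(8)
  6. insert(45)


insert(22) -> [22]
extract_min()->22, []
insert(29) -> [29]
extract_min()->29, []
insert(8) -> [8]
insert(45) -> [8, 45]

Final heap: [8, 45]


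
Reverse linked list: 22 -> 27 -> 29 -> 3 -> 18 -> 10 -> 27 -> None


Step 1: curr=22, set curr.next=prev(None) | reversed so far: 22
Step 2: curr=27, set curr.next=prev(22) | reversed so far: 27 -> 22
Step 3: curr=29, set curr.next=prev(27) | reversed so far: 29 -> 27 -> 22
Step 4: curr=3, set curr.next=prev(29) | reversed so far: 3 -> 29 -> 27 -> 22
Step 5: curr=18, set curr.next=prev(3) | reversed so far: 18 -> 3 -> 29 -> 27 -> 22
Step 6: curr=10, set curr.next=prev(18) | reversed so far: 10 -> 18 -> 3 -> 29 -> 27 -> 22
Step 7: curr=27, set curr.next=prev(10) | reversed so far: 27 -> 10 -> 18 -> 3 -> 29 -> 27 -> 22

27 -> 10 -> 18 -> 3 -> 29 -> 27 -> 22 -> None


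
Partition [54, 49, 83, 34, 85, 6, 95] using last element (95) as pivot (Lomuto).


Pivot: 95
  54 <= 95: advance i (no swap)
  49 <= 95: advance i (no swap)
  83 <= 95: advance i (no swap)
  34 <= 95: advance i (no swap)
  85 <= 95: advance i (no swap)
  6 <= 95: advance i (no swap)
Place pivot at 6: [54, 49, 83, 34, 85, 6, 95]

Partitioned: [54, 49, 83, 34, 85, 6, 95]


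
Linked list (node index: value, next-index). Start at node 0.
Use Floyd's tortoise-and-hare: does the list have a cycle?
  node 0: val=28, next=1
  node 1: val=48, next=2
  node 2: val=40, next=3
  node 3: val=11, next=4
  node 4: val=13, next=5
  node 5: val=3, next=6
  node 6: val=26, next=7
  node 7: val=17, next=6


Floyd's tortoise (slow, +1) and hare (fast, +2):
  init: slow=0, fast=0
  step 1: slow=1, fast=2
  step 2: slow=2, fast=4
  step 3: slow=3, fast=6
  step 4: slow=4, fast=6
  step 5: slow=5, fast=6
  step 6: slow=6, fast=6
  slow == fast at node 6: cycle detected

Cycle: yes


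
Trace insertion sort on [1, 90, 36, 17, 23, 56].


Initial: [1, 90, 36, 17, 23, 56]
Insert 90: [1, 90, 36, 17, 23, 56]
Insert 36: [1, 36, 90, 17, 23, 56]
Insert 17: [1, 17, 36, 90, 23, 56]
Insert 23: [1, 17, 23, 36, 90, 56]
Insert 56: [1, 17, 23, 36, 56, 90]

Sorted: [1, 17, 23, 36, 56, 90]


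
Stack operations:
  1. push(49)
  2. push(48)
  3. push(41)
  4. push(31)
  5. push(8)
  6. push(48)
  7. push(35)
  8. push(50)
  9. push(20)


push(49) -> [49]
push(48) -> [49, 48]
push(41) -> [49, 48, 41]
push(31) -> [49, 48, 41, 31]
push(8) -> [49, 48, 41, 31, 8]
push(48) -> [49, 48, 41, 31, 8, 48]
push(35) -> [49, 48, 41, 31, 8, 48, 35]
push(50) -> [49, 48, 41, 31, 8, 48, 35, 50]
push(20) -> [49, 48, 41, 31, 8, 48, 35, 50, 20]

Final stack: [49, 48, 41, 31, 8, 48, 35, 50, 20]


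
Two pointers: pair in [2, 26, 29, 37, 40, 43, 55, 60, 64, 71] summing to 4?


lo=0(2)+hi=9(71)=73
lo=0(2)+hi=8(64)=66
lo=0(2)+hi=7(60)=62
lo=0(2)+hi=6(55)=57
lo=0(2)+hi=5(43)=45
lo=0(2)+hi=4(40)=42
lo=0(2)+hi=3(37)=39
lo=0(2)+hi=2(29)=31
lo=0(2)+hi=1(26)=28

No pair found


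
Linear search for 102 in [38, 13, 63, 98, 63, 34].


i=0: 38!=102
i=1: 13!=102
i=2: 63!=102
i=3: 98!=102
i=4: 63!=102
i=5: 34!=102

Not found, 6 comps


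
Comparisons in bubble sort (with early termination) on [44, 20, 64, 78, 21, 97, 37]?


Algorithm: bubble sort (with early termination)
Input: [44, 20, 64, 78, 21, 97, 37]
Sorted: [20, 21, 37, 44, 64, 78, 97]

20


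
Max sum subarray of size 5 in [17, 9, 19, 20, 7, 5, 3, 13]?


[0:5]: 72
[1:6]: 60
[2:7]: 54
[3:8]: 48

Max: 72 at [0:5]


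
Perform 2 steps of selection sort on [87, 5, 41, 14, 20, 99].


Initial: [87, 5, 41, 14, 20, 99]
Step 1: min=5 at 1
  Swap: [5, 87, 41, 14, 20, 99]
Step 2: min=14 at 3
  Swap: [5, 14, 41, 87, 20, 99]

After 2 steps: [5, 14, 41, 87, 20, 99]


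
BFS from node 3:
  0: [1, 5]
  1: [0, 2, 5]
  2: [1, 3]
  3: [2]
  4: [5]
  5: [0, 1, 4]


Visit 3, enqueue [2]
Visit 2, enqueue [1]
Visit 1, enqueue [0, 5]
Visit 0, enqueue []
Visit 5, enqueue [4]
Visit 4, enqueue []

BFS order: [3, 2, 1, 0, 5, 4]


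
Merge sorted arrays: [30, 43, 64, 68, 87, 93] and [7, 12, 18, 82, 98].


Take 7 from B
Take 12 from B
Take 18 from B
Take 30 from A
Take 43 from A
Take 64 from A
Take 68 from A
Take 82 from B
Take 87 from A
Take 93 from A

Merged: [7, 12, 18, 30, 43, 64, 68, 82, 87, 93, 98]


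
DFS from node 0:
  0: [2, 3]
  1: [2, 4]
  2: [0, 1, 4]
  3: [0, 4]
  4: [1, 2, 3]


Visit 0, push [3, 2]
Visit 2, push [4, 1]
Visit 1, push [4]
Visit 4, push [3]
Visit 3, push []

DFS order: [0, 2, 1, 4, 3]


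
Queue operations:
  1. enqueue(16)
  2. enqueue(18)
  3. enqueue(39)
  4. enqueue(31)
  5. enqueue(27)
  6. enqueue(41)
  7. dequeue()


enqueue(16) -> [16]
enqueue(18) -> [16, 18]
enqueue(39) -> [16, 18, 39]
enqueue(31) -> [16, 18, 39, 31]
enqueue(27) -> [16, 18, 39, 31, 27]
enqueue(41) -> [16, 18, 39, 31, 27, 41]
dequeue()->16, [18, 39, 31, 27, 41]

Final queue: [18, 39, 31, 27, 41]


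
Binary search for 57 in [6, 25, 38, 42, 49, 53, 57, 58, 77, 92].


Step 1: lo=0, hi=9, mid=4, val=49
Step 2: lo=5, hi=9, mid=7, val=58
Step 3: lo=5, hi=6, mid=5, val=53
Step 4: lo=6, hi=6, mid=6, val=57

Found at index 6


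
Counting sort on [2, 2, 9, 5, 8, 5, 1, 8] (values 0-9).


Input: [2, 2, 9, 5, 8, 5, 1, 8]
Counts: [0, 1, 2, 0, 0, 2, 0, 0, 2, 1]

Sorted: [1, 2, 2, 5, 5, 8, 8, 9]


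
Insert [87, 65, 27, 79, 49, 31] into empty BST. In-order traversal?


Insert 87: root
Insert 65: L from 87
Insert 27: L from 87 -> L from 65
Insert 79: L from 87 -> R from 65
Insert 49: L from 87 -> L from 65 -> R from 27
Insert 31: L from 87 -> L from 65 -> R from 27 -> L from 49

In-order: [27, 31, 49, 65, 79, 87]


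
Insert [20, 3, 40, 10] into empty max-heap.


Insert 20: [20]
Insert 3: [20, 3]
Insert 40: [40, 3, 20]
Insert 10: [40, 10, 20, 3]

Final heap: [40, 10, 20, 3]


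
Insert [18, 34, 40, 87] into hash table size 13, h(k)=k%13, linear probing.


Insert 18: h=5 -> slot 5
Insert 34: h=8 -> slot 8
Insert 40: h=1 -> slot 1
Insert 87: h=9 -> slot 9

Table: [None, 40, None, None, None, 18, None, None, 34, 87, None, None, None]


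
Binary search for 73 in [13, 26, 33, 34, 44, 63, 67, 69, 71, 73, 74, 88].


Step 1: lo=0, hi=11, mid=5, val=63
Step 2: lo=6, hi=11, mid=8, val=71
Step 3: lo=9, hi=11, mid=10, val=74
Step 4: lo=9, hi=9, mid=9, val=73

Found at index 9


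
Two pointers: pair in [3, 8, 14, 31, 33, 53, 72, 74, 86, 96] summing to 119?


lo=0(3)+hi=9(96)=99
lo=1(8)+hi=9(96)=104
lo=2(14)+hi=9(96)=110
lo=3(31)+hi=9(96)=127
lo=3(31)+hi=8(86)=117
lo=4(33)+hi=8(86)=119

Yes: 33+86=119


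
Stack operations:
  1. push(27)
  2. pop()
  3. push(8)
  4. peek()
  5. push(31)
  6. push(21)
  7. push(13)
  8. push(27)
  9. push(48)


push(27) -> [27]
pop()->27, []
push(8) -> [8]
peek()->8
push(31) -> [8, 31]
push(21) -> [8, 31, 21]
push(13) -> [8, 31, 21, 13]
push(27) -> [8, 31, 21, 13, 27]
push(48) -> [8, 31, 21, 13, 27, 48]

Final stack: [8, 31, 21, 13, 27, 48]


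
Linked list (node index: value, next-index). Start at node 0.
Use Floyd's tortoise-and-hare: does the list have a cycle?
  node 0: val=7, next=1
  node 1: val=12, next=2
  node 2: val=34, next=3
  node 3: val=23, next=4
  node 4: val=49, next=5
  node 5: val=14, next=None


Floyd's tortoise (slow, +1) and hare (fast, +2):
  init: slow=0, fast=0
  step 1: slow=1, fast=2
  step 2: slow=2, fast=4
  step 3: fast 4->5->None, no cycle

Cycle: no


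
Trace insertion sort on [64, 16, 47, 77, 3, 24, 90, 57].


Initial: [64, 16, 47, 77, 3, 24, 90, 57]
Insert 16: [16, 64, 47, 77, 3, 24, 90, 57]
Insert 47: [16, 47, 64, 77, 3, 24, 90, 57]
Insert 77: [16, 47, 64, 77, 3, 24, 90, 57]
Insert 3: [3, 16, 47, 64, 77, 24, 90, 57]
Insert 24: [3, 16, 24, 47, 64, 77, 90, 57]
Insert 90: [3, 16, 24, 47, 64, 77, 90, 57]
Insert 57: [3, 16, 24, 47, 57, 64, 77, 90]

Sorted: [3, 16, 24, 47, 57, 64, 77, 90]


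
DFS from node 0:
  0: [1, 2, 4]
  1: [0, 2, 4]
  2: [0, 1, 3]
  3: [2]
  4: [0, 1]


Visit 0, push [4, 2, 1]
Visit 1, push [4, 2]
Visit 2, push [3]
Visit 3, push []
Visit 4, push []

DFS order: [0, 1, 2, 3, 4]


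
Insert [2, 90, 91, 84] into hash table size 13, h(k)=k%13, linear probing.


Insert 2: h=2 -> slot 2
Insert 90: h=12 -> slot 12
Insert 91: h=0 -> slot 0
Insert 84: h=6 -> slot 6

Table: [91, None, 2, None, None, None, 84, None, None, None, None, None, 90]


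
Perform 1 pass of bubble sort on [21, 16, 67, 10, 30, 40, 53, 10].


Initial: [21, 16, 67, 10, 30, 40, 53, 10]
Pass 1: [16, 21, 10, 30, 40, 53, 10, 67] (6 swaps)

After 1 pass: [16, 21, 10, 30, 40, 53, 10, 67]


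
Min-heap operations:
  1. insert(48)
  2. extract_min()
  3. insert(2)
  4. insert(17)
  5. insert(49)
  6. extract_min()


insert(48) -> [48]
extract_min()->48, []
insert(2) -> [2]
insert(17) -> [2, 17]
insert(49) -> [2, 17, 49]
extract_min()->2, [17, 49]

Final heap: [17, 49]


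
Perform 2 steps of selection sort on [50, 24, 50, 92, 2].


Initial: [50, 24, 50, 92, 2]
Step 1: min=2 at 4
  Swap: [2, 24, 50, 92, 50]
Step 2: min=24 at 1
  Swap: [2, 24, 50, 92, 50]

After 2 steps: [2, 24, 50, 92, 50]


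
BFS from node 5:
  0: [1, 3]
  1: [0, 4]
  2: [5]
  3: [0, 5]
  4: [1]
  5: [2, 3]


Visit 5, enqueue [2, 3]
Visit 2, enqueue []
Visit 3, enqueue [0]
Visit 0, enqueue [1]
Visit 1, enqueue [4]
Visit 4, enqueue []

BFS order: [5, 2, 3, 0, 1, 4]


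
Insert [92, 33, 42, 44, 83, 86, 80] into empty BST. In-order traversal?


Insert 92: root
Insert 33: L from 92
Insert 42: L from 92 -> R from 33
Insert 44: L from 92 -> R from 33 -> R from 42
Insert 83: L from 92 -> R from 33 -> R from 42 -> R from 44
Insert 86: L from 92 -> R from 33 -> R from 42 -> R from 44 -> R from 83
Insert 80: L from 92 -> R from 33 -> R from 42 -> R from 44 -> L from 83

In-order: [33, 42, 44, 80, 83, 86, 92]


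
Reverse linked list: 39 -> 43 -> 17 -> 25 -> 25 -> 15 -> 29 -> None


Step 1: curr=39, set curr.next=prev(None) | reversed so far: 39
Step 2: curr=43, set curr.next=prev(39) | reversed so far: 43 -> 39
Step 3: curr=17, set curr.next=prev(43) | reversed so far: 17 -> 43 -> 39
Step 4: curr=25, set curr.next=prev(17) | reversed so far: 25 -> 17 -> 43 -> 39
Step 5: curr=25, set curr.next=prev(25) | reversed so far: 25 -> 25 -> 17 -> 43 -> 39
Step 6: curr=15, set curr.next=prev(25) | reversed so far: 15 -> 25 -> 25 -> 17 -> 43 -> 39
Step 7: curr=29, set curr.next=prev(15) | reversed so far: 29 -> 15 -> 25 -> 25 -> 17 -> 43 -> 39

29 -> 15 -> 25 -> 25 -> 17 -> 43 -> 39 -> None


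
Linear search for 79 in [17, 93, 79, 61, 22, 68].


i=0: 17!=79
i=1: 93!=79
i=2: 79==79 found!

Found at 2, 3 comps


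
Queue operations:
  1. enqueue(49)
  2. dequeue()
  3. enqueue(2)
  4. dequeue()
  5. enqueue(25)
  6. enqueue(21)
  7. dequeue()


enqueue(49) -> [49]
dequeue()->49, []
enqueue(2) -> [2]
dequeue()->2, []
enqueue(25) -> [25]
enqueue(21) -> [25, 21]
dequeue()->25, [21]

Final queue: [21]


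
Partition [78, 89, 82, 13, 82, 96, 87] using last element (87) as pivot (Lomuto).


Pivot: 87
  78 <= 87: advance i (no swap)
  82 <= 87: swap -> [78, 82, 89, 13, 82, 96, 87]
  13 <= 87: swap -> [78, 82, 13, 89, 82, 96, 87]
  82 <= 87: swap -> [78, 82, 13, 82, 89, 96, 87]
Place pivot at 4: [78, 82, 13, 82, 87, 96, 89]

Partitioned: [78, 82, 13, 82, 87, 96, 89]


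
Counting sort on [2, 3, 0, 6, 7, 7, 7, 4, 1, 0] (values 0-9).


Input: [2, 3, 0, 6, 7, 7, 7, 4, 1, 0]
Counts: [2, 1, 1, 1, 1, 0, 1, 3, 0, 0]

Sorted: [0, 0, 1, 2, 3, 4, 6, 7, 7, 7]


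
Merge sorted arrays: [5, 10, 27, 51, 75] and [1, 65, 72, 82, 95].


Take 1 from B
Take 5 from A
Take 10 from A
Take 27 from A
Take 51 from A
Take 65 from B
Take 72 from B
Take 75 from A

Merged: [1, 5, 10, 27, 51, 65, 72, 75, 82, 95]


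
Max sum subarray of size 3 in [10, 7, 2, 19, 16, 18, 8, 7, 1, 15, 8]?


[0:3]: 19
[1:4]: 28
[2:5]: 37
[3:6]: 53
[4:7]: 42
[5:8]: 33
[6:9]: 16
[7:10]: 23
[8:11]: 24

Max: 53 at [3:6]


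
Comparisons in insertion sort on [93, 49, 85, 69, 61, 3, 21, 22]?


Algorithm: insertion sort
Input: [93, 49, 85, 69, 61, 3, 21, 22]
Sorted: [3, 21, 22, 49, 61, 69, 85, 93]

27


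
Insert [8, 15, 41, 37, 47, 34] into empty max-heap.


Insert 8: [8]
Insert 15: [15, 8]
Insert 41: [41, 8, 15]
Insert 37: [41, 37, 15, 8]
Insert 47: [47, 41, 15, 8, 37]
Insert 34: [47, 41, 34, 8, 37, 15]

Final heap: [47, 41, 34, 8, 37, 15]


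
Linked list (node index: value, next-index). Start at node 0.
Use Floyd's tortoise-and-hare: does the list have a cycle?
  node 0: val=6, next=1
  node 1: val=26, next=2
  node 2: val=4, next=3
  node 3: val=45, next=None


Floyd's tortoise (slow, +1) and hare (fast, +2):
  init: slow=0, fast=0
  step 1: slow=1, fast=2
  step 2: fast 2->3->None, no cycle

Cycle: no


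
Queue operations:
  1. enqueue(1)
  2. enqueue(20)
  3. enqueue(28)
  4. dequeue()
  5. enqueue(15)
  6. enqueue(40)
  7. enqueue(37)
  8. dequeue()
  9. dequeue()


enqueue(1) -> [1]
enqueue(20) -> [1, 20]
enqueue(28) -> [1, 20, 28]
dequeue()->1, [20, 28]
enqueue(15) -> [20, 28, 15]
enqueue(40) -> [20, 28, 15, 40]
enqueue(37) -> [20, 28, 15, 40, 37]
dequeue()->20, [28, 15, 40, 37]
dequeue()->28, [15, 40, 37]

Final queue: [15, 40, 37]


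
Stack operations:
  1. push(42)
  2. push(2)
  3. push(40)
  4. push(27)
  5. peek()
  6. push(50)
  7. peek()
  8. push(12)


push(42) -> [42]
push(2) -> [42, 2]
push(40) -> [42, 2, 40]
push(27) -> [42, 2, 40, 27]
peek()->27
push(50) -> [42, 2, 40, 27, 50]
peek()->50
push(12) -> [42, 2, 40, 27, 50, 12]

Final stack: [42, 2, 40, 27, 50, 12]


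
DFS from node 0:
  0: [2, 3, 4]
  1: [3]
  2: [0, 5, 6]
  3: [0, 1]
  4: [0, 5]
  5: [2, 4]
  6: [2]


Visit 0, push [4, 3, 2]
Visit 2, push [6, 5]
Visit 5, push [4]
Visit 4, push []
Visit 6, push []
Visit 3, push [1]
Visit 1, push []

DFS order: [0, 2, 5, 4, 6, 3, 1]


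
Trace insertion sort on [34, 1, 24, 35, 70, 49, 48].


Initial: [34, 1, 24, 35, 70, 49, 48]
Insert 1: [1, 34, 24, 35, 70, 49, 48]
Insert 24: [1, 24, 34, 35, 70, 49, 48]
Insert 35: [1, 24, 34, 35, 70, 49, 48]
Insert 70: [1, 24, 34, 35, 70, 49, 48]
Insert 49: [1, 24, 34, 35, 49, 70, 48]
Insert 48: [1, 24, 34, 35, 48, 49, 70]

Sorted: [1, 24, 34, 35, 48, 49, 70]


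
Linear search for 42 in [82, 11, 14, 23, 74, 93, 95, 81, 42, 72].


i=0: 82!=42
i=1: 11!=42
i=2: 14!=42
i=3: 23!=42
i=4: 74!=42
i=5: 93!=42
i=6: 95!=42
i=7: 81!=42
i=8: 42==42 found!

Found at 8, 9 comps


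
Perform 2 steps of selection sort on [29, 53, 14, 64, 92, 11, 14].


Initial: [29, 53, 14, 64, 92, 11, 14]
Step 1: min=11 at 5
  Swap: [11, 53, 14, 64, 92, 29, 14]
Step 2: min=14 at 2
  Swap: [11, 14, 53, 64, 92, 29, 14]

After 2 steps: [11, 14, 53, 64, 92, 29, 14]


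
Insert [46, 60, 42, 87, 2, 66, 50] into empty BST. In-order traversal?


Insert 46: root
Insert 60: R from 46
Insert 42: L from 46
Insert 87: R from 46 -> R from 60
Insert 2: L from 46 -> L from 42
Insert 66: R from 46 -> R from 60 -> L from 87
Insert 50: R from 46 -> L from 60

In-order: [2, 42, 46, 50, 60, 66, 87]


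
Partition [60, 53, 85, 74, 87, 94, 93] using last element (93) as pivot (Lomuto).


Pivot: 93
  60 <= 93: advance i (no swap)
  53 <= 93: advance i (no swap)
  85 <= 93: advance i (no swap)
  74 <= 93: advance i (no swap)
  87 <= 93: advance i (no swap)
Place pivot at 5: [60, 53, 85, 74, 87, 93, 94]

Partitioned: [60, 53, 85, 74, 87, 93, 94]


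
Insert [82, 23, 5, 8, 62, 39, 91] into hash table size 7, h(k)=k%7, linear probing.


Insert 82: h=5 -> slot 5
Insert 23: h=2 -> slot 2
Insert 5: h=5, 1 probes -> slot 6
Insert 8: h=1 -> slot 1
Insert 62: h=6, 1 probes -> slot 0
Insert 39: h=4 -> slot 4
Insert 91: h=0, 3 probes -> slot 3

Table: [62, 8, 23, 91, 39, 82, 5]


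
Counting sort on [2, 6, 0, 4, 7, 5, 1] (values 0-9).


Input: [2, 6, 0, 4, 7, 5, 1]
Counts: [1, 1, 1, 0, 1, 1, 1, 1, 0, 0]

Sorted: [0, 1, 2, 4, 5, 6, 7]


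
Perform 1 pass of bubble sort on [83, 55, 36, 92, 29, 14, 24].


Initial: [83, 55, 36, 92, 29, 14, 24]
Pass 1: [55, 36, 83, 29, 14, 24, 92] (5 swaps)

After 1 pass: [55, 36, 83, 29, 14, 24, 92]


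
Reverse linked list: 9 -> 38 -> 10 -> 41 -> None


Step 1: curr=9, set curr.next=prev(None) | reversed so far: 9
Step 2: curr=38, set curr.next=prev(9) | reversed so far: 38 -> 9
Step 3: curr=10, set curr.next=prev(38) | reversed so far: 10 -> 38 -> 9
Step 4: curr=41, set curr.next=prev(10) | reversed so far: 41 -> 10 -> 38 -> 9

41 -> 10 -> 38 -> 9 -> None


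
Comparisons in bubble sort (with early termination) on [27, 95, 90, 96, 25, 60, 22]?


Algorithm: bubble sort (with early termination)
Input: [27, 95, 90, 96, 25, 60, 22]
Sorted: [22, 25, 27, 60, 90, 95, 96]

21


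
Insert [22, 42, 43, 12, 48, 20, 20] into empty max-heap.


Insert 22: [22]
Insert 42: [42, 22]
Insert 43: [43, 22, 42]
Insert 12: [43, 22, 42, 12]
Insert 48: [48, 43, 42, 12, 22]
Insert 20: [48, 43, 42, 12, 22, 20]
Insert 20: [48, 43, 42, 12, 22, 20, 20]

Final heap: [48, 43, 42, 12, 22, 20, 20]


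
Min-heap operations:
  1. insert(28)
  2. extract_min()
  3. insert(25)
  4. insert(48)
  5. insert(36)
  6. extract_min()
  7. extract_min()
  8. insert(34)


insert(28) -> [28]
extract_min()->28, []
insert(25) -> [25]
insert(48) -> [25, 48]
insert(36) -> [25, 48, 36]
extract_min()->25, [36, 48]
extract_min()->36, [48]
insert(34) -> [34, 48]

Final heap: [34, 48]


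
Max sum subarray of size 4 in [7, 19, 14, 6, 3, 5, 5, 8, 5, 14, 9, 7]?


[0:4]: 46
[1:5]: 42
[2:6]: 28
[3:7]: 19
[4:8]: 21
[5:9]: 23
[6:10]: 32
[7:11]: 36
[8:12]: 35

Max: 46 at [0:4]


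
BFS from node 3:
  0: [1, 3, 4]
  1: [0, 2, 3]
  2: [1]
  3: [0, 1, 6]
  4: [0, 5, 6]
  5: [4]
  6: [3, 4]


Visit 3, enqueue [0, 1, 6]
Visit 0, enqueue [4]
Visit 1, enqueue [2]
Visit 6, enqueue []
Visit 4, enqueue [5]
Visit 2, enqueue []
Visit 5, enqueue []

BFS order: [3, 0, 1, 6, 4, 2, 5]


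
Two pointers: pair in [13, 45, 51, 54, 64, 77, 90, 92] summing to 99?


lo=0(13)+hi=7(92)=105
lo=0(13)+hi=6(90)=103
lo=0(13)+hi=5(77)=90
lo=1(45)+hi=5(77)=122
lo=1(45)+hi=4(64)=109
lo=1(45)+hi=3(54)=99

Yes: 45+54=99


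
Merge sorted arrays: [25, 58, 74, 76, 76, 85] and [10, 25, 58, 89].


Take 10 from B
Take 25 from A
Take 25 from B
Take 58 from A
Take 58 from B
Take 74 from A
Take 76 from A
Take 76 from A
Take 85 from A

Merged: [10, 25, 25, 58, 58, 74, 76, 76, 85, 89]


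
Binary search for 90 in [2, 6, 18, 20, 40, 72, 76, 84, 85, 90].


Step 1: lo=0, hi=9, mid=4, val=40
Step 2: lo=5, hi=9, mid=7, val=84
Step 3: lo=8, hi=9, mid=8, val=85
Step 4: lo=9, hi=9, mid=9, val=90

Found at index 9


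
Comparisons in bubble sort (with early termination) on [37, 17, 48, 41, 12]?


Algorithm: bubble sort (with early termination)
Input: [37, 17, 48, 41, 12]
Sorted: [12, 17, 37, 41, 48]

10


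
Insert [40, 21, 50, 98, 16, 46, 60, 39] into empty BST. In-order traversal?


Insert 40: root
Insert 21: L from 40
Insert 50: R from 40
Insert 98: R from 40 -> R from 50
Insert 16: L from 40 -> L from 21
Insert 46: R from 40 -> L from 50
Insert 60: R from 40 -> R from 50 -> L from 98
Insert 39: L from 40 -> R from 21

In-order: [16, 21, 39, 40, 46, 50, 60, 98]


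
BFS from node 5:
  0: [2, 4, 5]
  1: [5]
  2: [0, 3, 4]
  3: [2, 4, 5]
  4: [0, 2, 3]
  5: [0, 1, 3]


Visit 5, enqueue [0, 1, 3]
Visit 0, enqueue [2, 4]
Visit 1, enqueue []
Visit 3, enqueue []
Visit 2, enqueue []
Visit 4, enqueue []

BFS order: [5, 0, 1, 3, 2, 4]


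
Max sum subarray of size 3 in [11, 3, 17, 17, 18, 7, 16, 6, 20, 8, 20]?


[0:3]: 31
[1:4]: 37
[2:5]: 52
[3:6]: 42
[4:7]: 41
[5:8]: 29
[6:9]: 42
[7:10]: 34
[8:11]: 48

Max: 52 at [2:5]


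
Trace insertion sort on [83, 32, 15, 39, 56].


Initial: [83, 32, 15, 39, 56]
Insert 32: [32, 83, 15, 39, 56]
Insert 15: [15, 32, 83, 39, 56]
Insert 39: [15, 32, 39, 83, 56]
Insert 56: [15, 32, 39, 56, 83]

Sorted: [15, 32, 39, 56, 83]


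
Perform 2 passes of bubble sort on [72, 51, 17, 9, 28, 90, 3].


Initial: [72, 51, 17, 9, 28, 90, 3]
Pass 1: [51, 17, 9, 28, 72, 3, 90] (5 swaps)
Pass 2: [17, 9, 28, 51, 3, 72, 90] (4 swaps)

After 2 passes: [17, 9, 28, 51, 3, 72, 90]


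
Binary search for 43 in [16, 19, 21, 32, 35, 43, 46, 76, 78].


Step 1: lo=0, hi=8, mid=4, val=35
Step 2: lo=5, hi=8, mid=6, val=46
Step 3: lo=5, hi=5, mid=5, val=43

Found at index 5


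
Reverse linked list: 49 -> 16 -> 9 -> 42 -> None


Step 1: curr=49, set curr.next=prev(None) | reversed so far: 49
Step 2: curr=16, set curr.next=prev(49) | reversed so far: 16 -> 49
Step 3: curr=9, set curr.next=prev(16) | reversed so far: 9 -> 16 -> 49
Step 4: curr=42, set curr.next=prev(9) | reversed so far: 42 -> 9 -> 16 -> 49

42 -> 9 -> 16 -> 49 -> None


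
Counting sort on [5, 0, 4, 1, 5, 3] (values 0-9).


Input: [5, 0, 4, 1, 5, 3]
Counts: [1, 1, 0, 1, 1, 2, 0, 0, 0, 0]

Sorted: [0, 1, 3, 4, 5, 5]


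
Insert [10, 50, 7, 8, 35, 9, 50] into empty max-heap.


Insert 10: [10]
Insert 50: [50, 10]
Insert 7: [50, 10, 7]
Insert 8: [50, 10, 7, 8]
Insert 35: [50, 35, 7, 8, 10]
Insert 9: [50, 35, 9, 8, 10, 7]
Insert 50: [50, 35, 50, 8, 10, 7, 9]

Final heap: [50, 35, 50, 8, 10, 7, 9]


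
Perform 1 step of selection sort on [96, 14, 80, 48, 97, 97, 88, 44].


Initial: [96, 14, 80, 48, 97, 97, 88, 44]
Step 1: min=14 at 1
  Swap: [14, 96, 80, 48, 97, 97, 88, 44]

After 1 step: [14, 96, 80, 48, 97, 97, 88, 44]


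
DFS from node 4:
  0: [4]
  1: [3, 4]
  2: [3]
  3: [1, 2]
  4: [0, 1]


Visit 4, push [1, 0]
Visit 0, push []
Visit 1, push [3]
Visit 3, push [2]
Visit 2, push []

DFS order: [4, 0, 1, 3, 2]


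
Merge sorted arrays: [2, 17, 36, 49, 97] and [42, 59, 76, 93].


Take 2 from A
Take 17 from A
Take 36 from A
Take 42 from B
Take 49 from A
Take 59 from B
Take 76 from B
Take 93 from B

Merged: [2, 17, 36, 42, 49, 59, 76, 93, 97]
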